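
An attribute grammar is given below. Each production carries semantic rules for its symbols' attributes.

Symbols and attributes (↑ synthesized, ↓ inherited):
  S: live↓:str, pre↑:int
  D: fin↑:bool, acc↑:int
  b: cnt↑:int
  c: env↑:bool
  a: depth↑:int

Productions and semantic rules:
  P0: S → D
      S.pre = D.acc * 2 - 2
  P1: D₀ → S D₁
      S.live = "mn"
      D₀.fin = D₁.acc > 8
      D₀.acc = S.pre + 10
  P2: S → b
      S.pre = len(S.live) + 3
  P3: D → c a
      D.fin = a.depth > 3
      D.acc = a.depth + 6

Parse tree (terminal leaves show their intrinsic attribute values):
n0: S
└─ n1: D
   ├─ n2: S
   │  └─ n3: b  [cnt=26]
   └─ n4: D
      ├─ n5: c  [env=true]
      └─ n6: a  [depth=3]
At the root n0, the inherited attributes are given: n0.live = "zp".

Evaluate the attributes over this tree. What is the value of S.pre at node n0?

1. n0.live = "zp"  [given at root]
2. n2.live = "mn"  ["mn"]
3. n3.cnt = 26  [terminal]
4. n2.pre = 5  [len(S.live) + 3]
5. n5.env = true  [terminal]
6. n6.depth = 3  [terminal]
7. n4.fin = false  [a.depth > 3]
8. n4.acc = 9  [a.depth + 6]
9. n1.fin = true  [D₁.acc > 8]
10. n1.acc = 15  [S.pre + 10]
11. n0.pre = 28  [D.acc * 2 - 2]

28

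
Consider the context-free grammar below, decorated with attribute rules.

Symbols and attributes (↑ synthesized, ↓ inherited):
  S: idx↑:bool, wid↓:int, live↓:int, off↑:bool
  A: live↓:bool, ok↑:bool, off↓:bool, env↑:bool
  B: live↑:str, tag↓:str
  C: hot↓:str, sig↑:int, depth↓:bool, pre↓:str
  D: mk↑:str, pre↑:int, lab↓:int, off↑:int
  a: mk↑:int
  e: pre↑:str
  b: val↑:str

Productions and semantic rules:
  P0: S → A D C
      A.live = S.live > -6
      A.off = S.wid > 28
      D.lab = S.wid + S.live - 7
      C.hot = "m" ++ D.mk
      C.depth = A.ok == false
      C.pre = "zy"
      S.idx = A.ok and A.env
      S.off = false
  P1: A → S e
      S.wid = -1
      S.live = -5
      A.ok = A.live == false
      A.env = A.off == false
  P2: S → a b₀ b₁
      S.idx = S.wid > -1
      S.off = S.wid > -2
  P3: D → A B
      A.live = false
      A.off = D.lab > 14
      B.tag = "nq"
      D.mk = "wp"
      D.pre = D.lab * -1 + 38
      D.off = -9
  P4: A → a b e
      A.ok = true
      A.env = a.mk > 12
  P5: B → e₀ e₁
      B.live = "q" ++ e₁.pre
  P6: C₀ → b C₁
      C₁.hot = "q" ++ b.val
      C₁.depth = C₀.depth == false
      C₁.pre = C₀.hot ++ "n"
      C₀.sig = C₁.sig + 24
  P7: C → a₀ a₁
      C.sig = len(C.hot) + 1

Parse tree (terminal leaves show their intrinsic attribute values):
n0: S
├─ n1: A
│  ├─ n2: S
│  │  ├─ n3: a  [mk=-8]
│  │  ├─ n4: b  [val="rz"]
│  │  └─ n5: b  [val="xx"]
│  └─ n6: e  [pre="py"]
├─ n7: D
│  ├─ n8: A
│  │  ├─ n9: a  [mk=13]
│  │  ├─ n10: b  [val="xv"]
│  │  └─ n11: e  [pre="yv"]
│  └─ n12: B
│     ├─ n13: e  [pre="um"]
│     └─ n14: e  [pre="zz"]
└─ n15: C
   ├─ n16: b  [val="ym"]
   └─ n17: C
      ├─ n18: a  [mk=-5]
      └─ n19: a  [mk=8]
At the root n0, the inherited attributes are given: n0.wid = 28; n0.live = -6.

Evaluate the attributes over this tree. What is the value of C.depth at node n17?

1. n0.wid = 28  [given at root]
2. n0.live = -6  [given at root]
3. n1.live = false  [S.live > -6]
4. n1.off = false  [S.wid > 28]
5. n2.wid = -1  [-1]
6. n2.live = -5  [-5]
7. n3.mk = -8  [terminal]
8. n4.val = "rz"  [terminal]
9. n5.val = "xx"  [terminal]
10. n2.idx = false  [S.wid > -1]
11. n2.off = true  [S.wid > -2]
12. n6.pre = "py"  [terminal]
13. n1.ok = true  [A.live == false]
14. n1.env = true  [A.off == false]
15. n7.lab = 15  [S.wid + S.live - 7]
16. n8.live = false  [false]
17. n8.off = true  [D.lab > 14]
18. n9.mk = 13  [terminal]
19. n10.val = "xv"  [terminal]
20. n11.pre = "yv"  [terminal]
21. n8.ok = true  [true]
22. n8.env = true  [a.mk > 12]
23. n12.tag = "nq"  ["nq"]
24. n13.pre = "um"  [terminal]
25. n14.pre = "zz"  [terminal]
26. n12.live = "qzz"  ["q" ++ e₁.pre]
27. n7.mk = "wp"  ["wp"]
28. n7.pre = 23  [D.lab * -1 + 38]
29. n7.off = -9  [-9]
30. n15.hot = "mwp"  ["m" ++ D.mk]
31. n15.depth = false  [A.ok == false]
32. n15.pre = "zy"  ["zy"]
33. n16.val = "ym"  [terminal]
34. n17.hot = "qym"  ["q" ++ b.val]
35. n17.depth = true  [C₀.depth == false]
36. n17.pre = "mwpn"  [C₀.hot ++ "n"]
37. n18.mk = -5  [terminal]
38. n19.mk = 8  [terminal]
39. n17.sig = 4  [len(C.hot) + 1]
40. n15.sig = 28  [C₁.sig + 24]
41. n0.idx = true  [A.ok and A.env]
42. n0.off = false  [false]

true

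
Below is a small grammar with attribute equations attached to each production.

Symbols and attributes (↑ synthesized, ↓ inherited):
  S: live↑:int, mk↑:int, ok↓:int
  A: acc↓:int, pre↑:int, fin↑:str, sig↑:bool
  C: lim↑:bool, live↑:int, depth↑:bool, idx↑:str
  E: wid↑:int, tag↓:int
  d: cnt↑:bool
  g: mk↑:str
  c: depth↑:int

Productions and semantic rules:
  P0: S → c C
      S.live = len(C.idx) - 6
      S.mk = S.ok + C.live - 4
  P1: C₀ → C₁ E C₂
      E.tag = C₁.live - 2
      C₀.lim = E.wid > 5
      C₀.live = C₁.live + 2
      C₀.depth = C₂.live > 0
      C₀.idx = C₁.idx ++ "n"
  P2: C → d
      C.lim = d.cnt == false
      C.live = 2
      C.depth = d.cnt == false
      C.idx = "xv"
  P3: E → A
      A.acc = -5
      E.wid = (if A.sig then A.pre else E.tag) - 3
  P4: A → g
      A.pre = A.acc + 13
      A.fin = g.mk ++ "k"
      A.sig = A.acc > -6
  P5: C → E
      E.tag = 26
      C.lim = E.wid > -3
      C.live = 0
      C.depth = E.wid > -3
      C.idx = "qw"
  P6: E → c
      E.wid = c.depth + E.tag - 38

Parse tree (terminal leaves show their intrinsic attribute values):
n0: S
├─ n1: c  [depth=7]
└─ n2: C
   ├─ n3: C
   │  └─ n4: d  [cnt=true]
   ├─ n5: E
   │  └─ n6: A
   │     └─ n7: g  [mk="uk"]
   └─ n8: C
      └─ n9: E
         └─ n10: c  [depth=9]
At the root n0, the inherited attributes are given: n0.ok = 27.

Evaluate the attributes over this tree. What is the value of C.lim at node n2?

false

1. n0.ok = 27  [given at root]
2. n1.depth = 7  [terminal]
3. n4.cnt = true  [terminal]
4. n3.lim = false  [d.cnt == false]
5. n3.live = 2  [2]
6. n3.depth = false  [d.cnt == false]
7. n3.idx = "xv"  ["xv"]
8. n5.tag = 0  [C₁.live - 2]
9. n6.acc = -5  [-5]
10. n7.mk = "uk"  [terminal]
11. n6.pre = 8  [A.acc + 13]
12. n6.fin = "ukk"  [g.mk ++ "k"]
13. n6.sig = true  [A.acc > -6]
14. n5.wid = 5  [(if A.sig then A.pre else E.tag) - 3]
15. n9.tag = 26  [26]
16. n10.depth = 9  [terminal]
17. n9.wid = -3  [c.depth + E.tag - 38]
18. n8.lim = false  [E.wid > -3]
19. n8.live = 0  [0]
20. n8.depth = false  [E.wid > -3]
21. n8.idx = "qw"  ["qw"]
22. n2.lim = false  [E.wid > 5]
23. n2.live = 4  [C₁.live + 2]
24. n2.depth = false  [C₂.live > 0]
25. n2.idx = "xvn"  [C₁.idx ++ "n"]
26. n0.live = -3  [len(C.idx) - 6]
27. n0.mk = 27  [S.ok + C.live - 4]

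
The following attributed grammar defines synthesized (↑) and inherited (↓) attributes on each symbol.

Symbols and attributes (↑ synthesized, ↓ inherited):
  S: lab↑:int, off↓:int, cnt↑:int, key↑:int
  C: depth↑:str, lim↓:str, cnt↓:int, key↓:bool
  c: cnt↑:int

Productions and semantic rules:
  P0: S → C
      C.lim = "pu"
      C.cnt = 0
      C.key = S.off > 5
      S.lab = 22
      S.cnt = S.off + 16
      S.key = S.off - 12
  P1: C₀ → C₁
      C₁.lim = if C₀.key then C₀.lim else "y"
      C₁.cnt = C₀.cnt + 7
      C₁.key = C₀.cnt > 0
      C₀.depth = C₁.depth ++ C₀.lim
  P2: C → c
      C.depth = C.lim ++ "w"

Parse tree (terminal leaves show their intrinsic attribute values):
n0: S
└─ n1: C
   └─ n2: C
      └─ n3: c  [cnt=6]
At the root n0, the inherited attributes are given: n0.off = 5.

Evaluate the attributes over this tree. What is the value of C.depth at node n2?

"yw"

1. n0.off = 5  [given at root]
2. n1.lim = "pu"  ["pu"]
3. n1.cnt = 0  [0]
4. n1.key = false  [S.off > 5]
5. n2.lim = "y"  [if C₀.key then C₀.lim else "y"]
6. n2.cnt = 7  [C₀.cnt + 7]
7. n2.key = false  [C₀.cnt > 0]
8. n3.cnt = 6  [terminal]
9. n2.depth = "yw"  [C.lim ++ "w"]
10. n1.depth = "ywpu"  [C₁.depth ++ C₀.lim]
11. n0.lab = 22  [22]
12. n0.cnt = 21  [S.off + 16]
13. n0.key = -7  [S.off - 12]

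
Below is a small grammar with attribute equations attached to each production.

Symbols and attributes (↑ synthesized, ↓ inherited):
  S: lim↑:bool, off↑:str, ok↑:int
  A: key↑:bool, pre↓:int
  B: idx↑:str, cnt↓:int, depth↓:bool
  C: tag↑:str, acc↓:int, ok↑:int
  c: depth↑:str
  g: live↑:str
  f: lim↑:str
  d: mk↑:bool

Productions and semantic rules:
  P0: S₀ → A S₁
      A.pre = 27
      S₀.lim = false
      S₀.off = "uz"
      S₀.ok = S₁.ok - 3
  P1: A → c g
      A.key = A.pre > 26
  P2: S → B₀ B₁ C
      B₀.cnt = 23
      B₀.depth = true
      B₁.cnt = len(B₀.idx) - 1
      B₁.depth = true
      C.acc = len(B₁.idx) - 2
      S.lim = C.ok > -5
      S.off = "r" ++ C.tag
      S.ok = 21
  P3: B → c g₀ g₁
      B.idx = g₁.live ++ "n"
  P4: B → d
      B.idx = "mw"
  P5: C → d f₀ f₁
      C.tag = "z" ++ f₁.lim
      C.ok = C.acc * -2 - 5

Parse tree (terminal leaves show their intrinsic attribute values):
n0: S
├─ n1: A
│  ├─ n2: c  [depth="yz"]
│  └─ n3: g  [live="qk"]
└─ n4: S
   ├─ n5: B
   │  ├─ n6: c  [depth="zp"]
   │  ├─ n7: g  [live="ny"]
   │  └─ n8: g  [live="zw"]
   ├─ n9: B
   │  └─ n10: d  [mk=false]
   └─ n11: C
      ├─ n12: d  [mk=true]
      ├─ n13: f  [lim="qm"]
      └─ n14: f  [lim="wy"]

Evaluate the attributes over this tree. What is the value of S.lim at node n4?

false

1. n1.pre = 27  [27]
2. n2.depth = "yz"  [terminal]
3. n3.live = "qk"  [terminal]
4. n1.key = true  [A.pre > 26]
5. n5.cnt = 23  [23]
6. n5.depth = true  [true]
7. n6.depth = "zp"  [terminal]
8. n7.live = "ny"  [terminal]
9. n8.live = "zw"  [terminal]
10. n5.idx = "zwn"  [g₁.live ++ "n"]
11. n9.cnt = 2  [len(B₀.idx) - 1]
12. n9.depth = true  [true]
13. n10.mk = false  [terminal]
14. n9.idx = "mw"  ["mw"]
15. n11.acc = 0  [len(B₁.idx) - 2]
16. n12.mk = true  [terminal]
17. n13.lim = "qm"  [terminal]
18. n14.lim = "wy"  [terminal]
19. n11.tag = "zwy"  ["z" ++ f₁.lim]
20. n11.ok = -5  [C.acc * -2 - 5]
21. n4.lim = false  [C.ok > -5]
22. n4.off = "rzwy"  ["r" ++ C.tag]
23. n4.ok = 21  [21]
24. n0.lim = false  [false]
25. n0.off = "uz"  ["uz"]
26. n0.ok = 18  [S₁.ok - 3]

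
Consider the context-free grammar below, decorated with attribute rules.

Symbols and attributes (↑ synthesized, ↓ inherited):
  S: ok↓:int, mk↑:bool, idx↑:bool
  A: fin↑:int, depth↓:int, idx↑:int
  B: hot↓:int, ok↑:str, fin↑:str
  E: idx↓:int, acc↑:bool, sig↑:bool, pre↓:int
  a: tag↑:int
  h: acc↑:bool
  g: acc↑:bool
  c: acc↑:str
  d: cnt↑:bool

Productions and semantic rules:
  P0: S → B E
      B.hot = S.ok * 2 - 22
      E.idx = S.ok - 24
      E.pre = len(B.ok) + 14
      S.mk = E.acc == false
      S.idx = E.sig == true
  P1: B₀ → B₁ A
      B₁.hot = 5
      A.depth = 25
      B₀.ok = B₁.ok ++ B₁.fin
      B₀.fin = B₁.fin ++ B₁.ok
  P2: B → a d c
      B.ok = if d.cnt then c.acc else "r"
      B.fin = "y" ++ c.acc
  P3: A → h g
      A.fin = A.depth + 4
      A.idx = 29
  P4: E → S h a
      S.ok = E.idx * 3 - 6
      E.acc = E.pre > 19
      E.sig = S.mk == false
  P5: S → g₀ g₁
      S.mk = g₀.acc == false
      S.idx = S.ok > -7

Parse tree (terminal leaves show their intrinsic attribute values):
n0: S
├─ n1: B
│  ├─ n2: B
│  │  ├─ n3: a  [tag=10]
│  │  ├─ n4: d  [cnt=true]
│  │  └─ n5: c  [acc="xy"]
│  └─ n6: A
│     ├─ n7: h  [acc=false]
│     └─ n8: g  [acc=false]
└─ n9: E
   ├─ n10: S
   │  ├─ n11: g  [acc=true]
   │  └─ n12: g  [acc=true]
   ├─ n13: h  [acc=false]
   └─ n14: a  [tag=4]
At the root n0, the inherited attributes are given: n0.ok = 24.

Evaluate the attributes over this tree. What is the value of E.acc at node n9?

false

1. n0.ok = 24  [given at root]
2. n1.hot = 26  [S.ok * 2 - 22]
3. n2.hot = 5  [5]
4. n3.tag = 10  [terminal]
5. n4.cnt = true  [terminal]
6. n5.acc = "xy"  [terminal]
7. n2.ok = "xy"  [if d.cnt then c.acc else "r"]
8. n2.fin = "yxy"  ["y" ++ c.acc]
9. n6.depth = 25  [25]
10. n7.acc = false  [terminal]
11. n8.acc = false  [terminal]
12. n6.fin = 29  [A.depth + 4]
13. n6.idx = 29  [29]
14. n1.ok = "xyyxy"  [B₁.ok ++ B₁.fin]
15. n1.fin = "yxyxy"  [B₁.fin ++ B₁.ok]
16. n9.idx = 0  [S.ok - 24]
17. n9.pre = 19  [len(B.ok) + 14]
18. n10.ok = -6  [E.idx * 3 - 6]
19. n11.acc = true  [terminal]
20. n12.acc = true  [terminal]
21. n10.mk = false  [g₀.acc == false]
22. n10.idx = true  [S.ok > -7]
23. n13.acc = false  [terminal]
24. n14.tag = 4  [terminal]
25. n9.acc = false  [E.pre > 19]
26. n9.sig = true  [S.mk == false]
27. n0.mk = true  [E.acc == false]
28. n0.idx = true  [E.sig == true]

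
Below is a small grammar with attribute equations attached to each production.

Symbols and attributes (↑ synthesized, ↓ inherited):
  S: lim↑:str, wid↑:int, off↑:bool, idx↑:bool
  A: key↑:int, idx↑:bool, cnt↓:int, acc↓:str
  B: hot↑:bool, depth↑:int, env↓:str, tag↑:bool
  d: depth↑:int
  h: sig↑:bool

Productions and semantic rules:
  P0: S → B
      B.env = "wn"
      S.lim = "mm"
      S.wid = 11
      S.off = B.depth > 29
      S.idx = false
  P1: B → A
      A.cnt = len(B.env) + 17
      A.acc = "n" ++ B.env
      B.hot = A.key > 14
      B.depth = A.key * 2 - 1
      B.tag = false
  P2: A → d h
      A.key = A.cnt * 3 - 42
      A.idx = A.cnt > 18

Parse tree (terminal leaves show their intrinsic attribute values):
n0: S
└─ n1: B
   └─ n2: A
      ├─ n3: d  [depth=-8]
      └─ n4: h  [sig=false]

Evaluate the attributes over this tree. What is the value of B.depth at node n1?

1. n1.env = "wn"  ["wn"]
2. n2.cnt = 19  [len(B.env) + 17]
3. n2.acc = "nwn"  ["n" ++ B.env]
4. n3.depth = -8  [terminal]
5. n4.sig = false  [terminal]
6. n2.key = 15  [A.cnt * 3 - 42]
7. n2.idx = true  [A.cnt > 18]
8. n1.hot = true  [A.key > 14]
9. n1.depth = 29  [A.key * 2 - 1]
10. n1.tag = false  [false]
11. n0.lim = "mm"  ["mm"]
12. n0.wid = 11  [11]
13. n0.off = false  [B.depth > 29]
14. n0.idx = false  [false]

29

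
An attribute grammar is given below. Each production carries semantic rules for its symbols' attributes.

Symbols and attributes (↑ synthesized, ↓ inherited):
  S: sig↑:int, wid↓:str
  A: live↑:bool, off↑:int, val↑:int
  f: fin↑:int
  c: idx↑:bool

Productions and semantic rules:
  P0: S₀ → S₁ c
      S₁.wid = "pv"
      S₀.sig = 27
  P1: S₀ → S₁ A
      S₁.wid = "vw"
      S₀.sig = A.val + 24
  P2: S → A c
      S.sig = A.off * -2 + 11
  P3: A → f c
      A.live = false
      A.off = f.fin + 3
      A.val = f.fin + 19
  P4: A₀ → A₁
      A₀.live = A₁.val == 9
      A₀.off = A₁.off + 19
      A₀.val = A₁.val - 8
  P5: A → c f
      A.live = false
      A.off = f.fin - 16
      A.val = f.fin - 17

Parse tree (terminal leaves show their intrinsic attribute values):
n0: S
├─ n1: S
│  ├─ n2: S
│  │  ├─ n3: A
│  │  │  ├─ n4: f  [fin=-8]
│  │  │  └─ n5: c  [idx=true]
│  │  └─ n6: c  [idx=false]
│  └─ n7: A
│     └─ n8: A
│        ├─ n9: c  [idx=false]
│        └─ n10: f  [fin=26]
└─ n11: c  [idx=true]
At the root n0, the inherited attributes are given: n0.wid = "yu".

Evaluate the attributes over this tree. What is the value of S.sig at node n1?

25

1. n0.wid = "yu"  [given at root]
2. n1.wid = "pv"  ["pv"]
3. n2.wid = "vw"  ["vw"]
4. n4.fin = -8  [terminal]
5. n5.idx = true  [terminal]
6. n3.live = false  [false]
7. n3.off = -5  [f.fin + 3]
8. n3.val = 11  [f.fin + 19]
9. n6.idx = false  [terminal]
10. n2.sig = 21  [A.off * -2 + 11]
11. n9.idx = false  [terminal]
12. n10.fin = 26  [terminal]
13. n8.live = false  [false]
14. n8.off = 10  [f.fin - 16]
15. n8.val = 9  [f.fin - 17]
16. n7.live = true  [A₁.val == 9]
17. n7.off = 29  [A₁.off + 19]
18. n7.val = 1  [A₁.val - 8]
19. n1.sig = 25  [A.val + 24]
20. n11.idx = true  [terminal]
21. n0.sig = 27  [27]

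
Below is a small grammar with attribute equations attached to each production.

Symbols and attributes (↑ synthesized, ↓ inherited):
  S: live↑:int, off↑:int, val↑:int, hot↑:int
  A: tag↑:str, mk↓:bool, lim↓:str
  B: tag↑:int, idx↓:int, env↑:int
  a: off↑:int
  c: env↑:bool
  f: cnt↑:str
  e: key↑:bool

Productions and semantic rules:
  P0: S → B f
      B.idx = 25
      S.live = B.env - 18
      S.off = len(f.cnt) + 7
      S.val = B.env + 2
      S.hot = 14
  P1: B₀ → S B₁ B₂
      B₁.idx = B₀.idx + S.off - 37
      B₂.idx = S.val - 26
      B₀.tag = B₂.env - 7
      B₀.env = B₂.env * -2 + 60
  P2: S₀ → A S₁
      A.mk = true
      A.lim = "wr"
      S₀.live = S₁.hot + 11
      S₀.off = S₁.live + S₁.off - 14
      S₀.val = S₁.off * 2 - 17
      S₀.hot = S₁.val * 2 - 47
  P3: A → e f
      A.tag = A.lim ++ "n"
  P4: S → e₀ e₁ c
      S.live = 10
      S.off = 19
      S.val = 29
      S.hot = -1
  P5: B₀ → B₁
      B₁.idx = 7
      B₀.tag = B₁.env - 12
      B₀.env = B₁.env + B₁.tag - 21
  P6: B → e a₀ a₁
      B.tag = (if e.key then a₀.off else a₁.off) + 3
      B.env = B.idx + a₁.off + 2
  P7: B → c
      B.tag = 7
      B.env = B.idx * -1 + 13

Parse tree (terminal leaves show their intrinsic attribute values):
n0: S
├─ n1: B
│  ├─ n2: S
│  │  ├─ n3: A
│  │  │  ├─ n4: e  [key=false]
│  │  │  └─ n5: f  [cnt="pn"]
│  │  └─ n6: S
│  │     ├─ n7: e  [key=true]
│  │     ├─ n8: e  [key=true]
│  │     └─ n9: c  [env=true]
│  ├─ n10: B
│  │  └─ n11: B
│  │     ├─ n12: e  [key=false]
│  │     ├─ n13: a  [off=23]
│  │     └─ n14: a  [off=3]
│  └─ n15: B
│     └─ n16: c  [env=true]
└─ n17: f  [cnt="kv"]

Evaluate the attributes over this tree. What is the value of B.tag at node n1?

1. n1.idx = 25  [25]
2. n3.mk = true  [true]
3. n3.lim = "wr"  ["wr"]
4. n4.key = false  [terminal]
5. n5.cnt = "pn"  [terminal]
6. n3.tag = "wrn"  [A.lim ++ "n"]
7. n7.key = true  [terminal]
8. n8.key = true  [terminal]
9. n9.env = true  [terminal]
10. n6.live = 10  [10]
11. n6.off = 19  [19]
12. n6.val = 29  [29]
13. n6.hot = -1  [-1]
14. n2.live = 10  [S₁.hot + 11]
15. n2.off = 15  [S₁.live + S₁.off - 14]
16. n2.val = 21  [S₁.off * 2 - 17]
17. n2.hot = 11  [S₁.val * 2 - 47]
18. n10.idx = 3  [B₀.idx + S.off - 37]
19. n11.idx = 7  [7]
20. n12.key = false  [terminal]
21. n13.off = 23  [terminal]
22. n14.off = 3  [terminal]
23. n11.tag = 6  [(if e.key then a₀.off else a₁.off) + 3]
24. n11.env = 12  [B.idx + a₁.off + 2]
25. n10.tag = 0  [B₁.env - 12]
26. n10.env = -3  [B₁.env + B₁.tag - 21]
27. n15.idx = -5  [S.val - 26]
28. n16.env = true  [terminal]
29. n15.tag = 7  [7]
30. n15.env = 18  [B.idx * -1 + 13]
31. n1.tag = 11  [B₂.env - 7]
32. n1.env = 24  [B₂.env * -2 + 60]
33. n17.cnt = "kv"  [terminal]
34. n0.live = 6  [B.env - 18]
35. n0.off = 9  [len(f.cnt) + 7]
36. n0.val = 26  [B.env + 2]
37. n0.hot = 14  [14]

11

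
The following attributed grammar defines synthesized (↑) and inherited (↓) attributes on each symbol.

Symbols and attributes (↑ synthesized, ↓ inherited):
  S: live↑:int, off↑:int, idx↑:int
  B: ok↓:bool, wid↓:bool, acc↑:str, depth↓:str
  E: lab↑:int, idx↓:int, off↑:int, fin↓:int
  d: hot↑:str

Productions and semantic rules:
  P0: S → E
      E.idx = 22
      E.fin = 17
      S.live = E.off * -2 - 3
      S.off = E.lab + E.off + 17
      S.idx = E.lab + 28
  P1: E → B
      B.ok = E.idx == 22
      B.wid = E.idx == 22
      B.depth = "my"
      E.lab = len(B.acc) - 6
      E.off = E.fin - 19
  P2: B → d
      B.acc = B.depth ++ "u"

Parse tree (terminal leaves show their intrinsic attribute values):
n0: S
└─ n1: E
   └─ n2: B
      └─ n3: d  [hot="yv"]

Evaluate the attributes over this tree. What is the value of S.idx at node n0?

1. n1.idx = 22  [22]
2. n1.fin = 17  [17]
3. n2.ok = true  [E.idx == 22]
4. n2.wid = true  [E.idx == 22]
5. n2.depth = "my"  ["my"]
6. n3.hot = "yv"  [terminal]
7. n2.acc = "myu"  [B.depth ++ "u"]
8. n1.lab = -3  [len(B.acc) - 6]
9. n1.off = -2  [E.fin - 19]
10. n0.live = 1  [E.off * -2 - 3]
11. n0.off = 12  [E.lab + E.off + 17]
12. n0.idx = 25  [E.lab + 28]

25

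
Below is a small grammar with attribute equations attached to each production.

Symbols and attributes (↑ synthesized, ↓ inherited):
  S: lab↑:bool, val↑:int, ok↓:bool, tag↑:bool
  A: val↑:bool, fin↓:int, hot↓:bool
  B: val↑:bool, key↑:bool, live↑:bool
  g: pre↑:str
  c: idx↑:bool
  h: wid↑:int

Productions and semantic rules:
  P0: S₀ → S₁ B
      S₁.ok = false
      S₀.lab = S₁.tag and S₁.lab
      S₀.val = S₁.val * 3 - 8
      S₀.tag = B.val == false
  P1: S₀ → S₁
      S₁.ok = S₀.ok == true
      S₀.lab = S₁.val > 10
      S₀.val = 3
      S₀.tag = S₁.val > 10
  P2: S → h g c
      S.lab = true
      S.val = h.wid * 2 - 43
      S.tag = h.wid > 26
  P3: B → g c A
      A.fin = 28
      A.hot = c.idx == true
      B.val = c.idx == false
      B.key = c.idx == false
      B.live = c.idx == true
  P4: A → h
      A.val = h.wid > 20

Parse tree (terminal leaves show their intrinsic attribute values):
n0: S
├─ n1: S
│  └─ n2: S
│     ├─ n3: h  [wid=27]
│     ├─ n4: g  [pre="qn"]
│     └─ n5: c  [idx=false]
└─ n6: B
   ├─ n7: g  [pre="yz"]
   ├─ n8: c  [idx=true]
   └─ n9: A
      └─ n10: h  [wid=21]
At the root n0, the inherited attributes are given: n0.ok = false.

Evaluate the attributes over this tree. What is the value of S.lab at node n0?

1. n0.ok = false  [given at root]
2. n1.ok = false  [false]
3. n2.ok = false  [S₀.ok == true]
4. n3.wid = 27  [terminal]
5. n4.pre = "qn"  [terminal]
6. n5.idx = false  [terminal]
7. n2.lab = true  [true]
8. n2.val = 11  [h.wid * 2 - 43]
9. n2.tag = true  [h.wid > 26]
10. n1.lab = true  [S₁.val > 10]
11. n1.val = 3  [3]
12. n1.tag = true  [S₁.val > 10]
13. n7.pre = "yz"  [terminal]
14. n8.idx = true  [terminal]
15. n9.fin = 28  [28]
16. n9.hot = true  [c.idx == true]
17. n10.wid = 21  [terminal]
18. n9.val = true  [h.wid > 20]
19. n6.val = false  [c.idx == false]
20. n6.key = false  [c.idx == false]
21. n6.live = true  [c.idx == true]
22. n0.lab = true  [S₁.tag and S₁.lab]
23. n0.val = 1  [S₁.val * 3 - 8]
24. n0.tag = true  [B.val == false]

true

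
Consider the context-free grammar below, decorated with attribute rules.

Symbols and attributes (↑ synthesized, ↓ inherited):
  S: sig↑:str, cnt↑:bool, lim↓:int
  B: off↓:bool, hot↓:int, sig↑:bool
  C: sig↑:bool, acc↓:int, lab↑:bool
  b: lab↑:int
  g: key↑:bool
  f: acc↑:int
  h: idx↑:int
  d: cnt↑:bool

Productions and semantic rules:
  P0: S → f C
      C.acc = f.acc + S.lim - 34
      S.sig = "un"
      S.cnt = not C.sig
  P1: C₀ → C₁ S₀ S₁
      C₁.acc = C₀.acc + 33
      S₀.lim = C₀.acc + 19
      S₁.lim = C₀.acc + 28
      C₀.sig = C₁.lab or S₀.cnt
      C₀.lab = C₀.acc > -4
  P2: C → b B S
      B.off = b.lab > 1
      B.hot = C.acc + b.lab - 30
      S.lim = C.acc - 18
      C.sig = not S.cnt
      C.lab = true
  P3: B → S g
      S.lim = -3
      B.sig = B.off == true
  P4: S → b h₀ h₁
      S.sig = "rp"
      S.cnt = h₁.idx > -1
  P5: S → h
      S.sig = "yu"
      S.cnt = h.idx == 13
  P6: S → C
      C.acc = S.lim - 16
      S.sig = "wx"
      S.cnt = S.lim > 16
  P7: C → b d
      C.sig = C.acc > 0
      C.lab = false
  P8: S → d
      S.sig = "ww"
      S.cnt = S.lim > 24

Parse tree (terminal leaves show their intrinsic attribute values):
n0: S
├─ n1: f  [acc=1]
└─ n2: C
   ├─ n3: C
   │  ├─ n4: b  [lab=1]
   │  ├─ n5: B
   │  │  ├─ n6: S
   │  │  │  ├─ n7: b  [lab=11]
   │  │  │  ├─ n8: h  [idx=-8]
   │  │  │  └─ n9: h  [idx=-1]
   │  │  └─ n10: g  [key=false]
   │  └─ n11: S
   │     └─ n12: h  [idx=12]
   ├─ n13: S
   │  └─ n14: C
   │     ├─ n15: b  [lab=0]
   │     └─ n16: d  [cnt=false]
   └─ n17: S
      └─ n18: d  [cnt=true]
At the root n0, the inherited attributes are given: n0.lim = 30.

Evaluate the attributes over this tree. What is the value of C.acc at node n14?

0

1. n0.lim = 30  [given at root]
2. n1.acc = 1  [terminal]
3. n2.acc = -3  [f.acc + S.lim - 34]
4. n3.acc = 30  [C₀.acc + 33]
5. n4.lab = 1  [terminal]
6. n5.off = false  [b.lab > 1]
7. n5.hot = 1  [C.acc + b.lab - 30]
8. n6.lim = -3  [-3]
9. n7.lab = 11  [terminal]
10. n8.idx = -8  [terminal]
11. n9.idx = -1  [terminal]
12. n6.sig = "rp"  ["rp"]
13. n6.cnt = false  [h₁.idx > -1]
14. n10.key = false  [terminal]
15. n5.sig = false  [B.off == true]
16. n11.lim = 12  [C.acc - 18]
17. n12.idx = 12  [terminal]
18. n11.sig = "yu"  ["yu"]
19. n11.cnt = false  [h.idx == 13]
20. n3.sig = true  [not S.cnt]
21. n3.lab = true  [true]
22. n13.lim = 16  [C₀.acc + 19]
23. n14.acc = 0  [S.lim - 16]
24. n15.lab = 0  [terminal]
25. n16.cnt = false  [terminal]
26. n14.sig = false  [C.acc > 0]
27. n14.lab = false  [false]
28. n13.sig = "wx"  ["wx"]
29. n13.cnt = false  [S.lim > 16]
30. n17.lim = 25  [C₀.acc + 28]
31. n18.cnt = true  [terminal]
32. n17.sig = "ww"  ["ww"]
33. n17.cnt = true  [S.lim > 24]
34. n2.sig = true  [C₁.lab or S₀.cnt]
35. n2.lab = true  [C₀.acc > -4]
36. n0.sig = "un"  ["un"]
37. n0.cnt = false  [not C.sig]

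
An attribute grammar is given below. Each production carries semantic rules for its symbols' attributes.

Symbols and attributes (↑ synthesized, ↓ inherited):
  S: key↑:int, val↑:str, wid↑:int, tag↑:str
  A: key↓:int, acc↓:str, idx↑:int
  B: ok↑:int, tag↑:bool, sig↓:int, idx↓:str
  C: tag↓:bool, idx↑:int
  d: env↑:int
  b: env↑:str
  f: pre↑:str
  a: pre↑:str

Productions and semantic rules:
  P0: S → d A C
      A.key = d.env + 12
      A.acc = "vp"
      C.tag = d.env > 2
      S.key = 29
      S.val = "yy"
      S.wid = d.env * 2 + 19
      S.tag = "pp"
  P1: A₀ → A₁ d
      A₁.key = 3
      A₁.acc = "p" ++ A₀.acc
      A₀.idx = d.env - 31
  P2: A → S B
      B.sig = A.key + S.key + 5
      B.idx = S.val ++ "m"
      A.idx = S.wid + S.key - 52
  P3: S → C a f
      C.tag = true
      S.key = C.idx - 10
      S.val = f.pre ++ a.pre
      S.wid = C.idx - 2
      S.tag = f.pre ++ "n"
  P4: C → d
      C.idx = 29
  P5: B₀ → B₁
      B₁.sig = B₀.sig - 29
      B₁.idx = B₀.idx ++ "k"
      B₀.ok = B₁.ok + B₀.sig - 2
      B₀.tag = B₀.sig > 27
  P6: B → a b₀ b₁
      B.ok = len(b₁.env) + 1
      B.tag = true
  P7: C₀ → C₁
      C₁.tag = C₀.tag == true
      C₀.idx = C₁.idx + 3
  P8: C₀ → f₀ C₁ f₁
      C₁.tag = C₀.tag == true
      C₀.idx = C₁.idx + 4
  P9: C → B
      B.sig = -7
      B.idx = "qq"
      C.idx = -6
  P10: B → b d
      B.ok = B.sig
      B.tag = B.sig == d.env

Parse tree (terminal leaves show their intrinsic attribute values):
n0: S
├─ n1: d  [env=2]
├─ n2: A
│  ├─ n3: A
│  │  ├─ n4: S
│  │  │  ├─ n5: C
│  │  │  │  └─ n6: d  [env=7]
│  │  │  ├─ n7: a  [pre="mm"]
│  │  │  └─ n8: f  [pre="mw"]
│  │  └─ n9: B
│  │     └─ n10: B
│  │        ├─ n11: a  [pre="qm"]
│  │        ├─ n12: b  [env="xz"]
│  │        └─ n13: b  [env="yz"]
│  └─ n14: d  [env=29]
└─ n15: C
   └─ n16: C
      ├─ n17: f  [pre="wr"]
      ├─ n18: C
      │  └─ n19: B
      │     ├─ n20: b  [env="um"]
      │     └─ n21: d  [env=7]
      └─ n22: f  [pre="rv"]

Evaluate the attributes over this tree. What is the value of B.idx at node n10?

1. n1.env = 2  [terminal]
2. n2.key = 14  [d.env + 12]
3. n2.acc = "vp"  ["vp"]
4. n3.key = 3  [3]
5. n3.acc = "pvp"  ["p" ++ A₀.acc]
6. n5.tag = true  [true]
7. n6.env = 7  [terminal]
8. n5.idx = 29  [29]
9. n7.pre = "mm"  [terminal]
10. n8.pre = "mw"  [terminal]
11. n4.key = 19  [C.idx - 10]
12. n4.val = "mwmm"  [f.pre ++ a.pre]
13. n4.wid = 27  [C.idx - 2]
14. n4.tag = "mwn"  [f.pre ++ "n"]
15. n9.sig = 27  [A.key + S.key + 5]
16. n9.idx = "mwmmm"  [S.val ++ "m"]
17. n10.sig = -2  [B₀.sig - 29]
18. n10.idx = "mwmmmk"  [B₀.idx ++ "k"]
19. n11.pre = "qm"  [terminal]
20. n12.env = "xz"  [terminal]
21. n13.env = "yz"  [terminal]
22. n10.ok = 3  [len(b₁.env) + 1]
23. n10.tag = true  [true]
24. n9.ok = 28  [B₁.ok + B₀.sig - 2]
25. n9.tag = false  [B₀.sig > 27]
26. n3.idx = -6  [S.wid + S.key - 52]
27. n14.env = 29  [terminal]
28. n2.idx = -2  [d.env - 31]
29. n15.tag = false  [d.env > 2]
30. n16.tag = false  [C₀.tag == true]
31. n17.pre = "wr"  [terminal]
32. n18.tag = false  [C₀.tag == true]
33. n19.sig = -7  [-7]
34. n19.idx = "qq"  ["qq"]
35. n20.env = "um"  [terminal]
36. n21.env = 7  [terminal]
37. n19.ok = -7  [B.sig]
38. n19.tag = false  [B.sig == d.env]
39. n18.idx = -6  [-6]
40. n22.pre = "rv"  [terminal]
41. n16.idx = -2  [C₁.idx + 4]
42. n15.idx = 1  [C₁.idx + 3]
43. n0.key = 29  [29]
44. n0.val = "yy"  ["yy"]
45. n0.wid = 23  [d.env * 2 + 19]
46. n0.tag = "pp"  ["pp"]

"mwmmmk"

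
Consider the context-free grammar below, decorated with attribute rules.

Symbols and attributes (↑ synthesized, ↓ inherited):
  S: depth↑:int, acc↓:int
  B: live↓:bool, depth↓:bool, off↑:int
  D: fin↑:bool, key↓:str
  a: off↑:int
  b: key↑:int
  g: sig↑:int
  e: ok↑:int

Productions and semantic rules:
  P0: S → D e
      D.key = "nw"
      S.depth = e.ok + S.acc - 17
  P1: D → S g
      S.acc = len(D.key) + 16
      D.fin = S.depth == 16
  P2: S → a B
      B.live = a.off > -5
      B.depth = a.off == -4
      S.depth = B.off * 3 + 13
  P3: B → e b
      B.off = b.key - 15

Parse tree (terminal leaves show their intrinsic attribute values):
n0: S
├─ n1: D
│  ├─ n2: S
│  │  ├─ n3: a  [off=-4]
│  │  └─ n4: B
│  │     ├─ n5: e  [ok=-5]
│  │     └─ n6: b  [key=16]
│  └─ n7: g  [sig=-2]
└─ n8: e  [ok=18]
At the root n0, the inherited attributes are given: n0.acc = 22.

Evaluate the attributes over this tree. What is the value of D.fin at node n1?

1. n0.acc = 22  [given at root]
2. n1.key = "nw"  ["nw"]
3. n2.acc = 18  [len(D.key) + 16]
4. n3.off = -4  [terminal]
5. n4.live = true  [a.off > -5]
6. n4.depth = true  [a.off == -4]
7. n5.ok = -5  [terminal]
8. n6.key = 16  [terminal]
9. n4.off = 1  [b.key - 15]
10. n2.depth = 16  [B.off * 3 + 13]
11. n7.sig = -2  [terminal]
12. n1.fin = true  [S.depth == 16]
13. n8.ok = 18  [terminal]
14. n0.depth = 23  [e.ok + S.acc - 17]

true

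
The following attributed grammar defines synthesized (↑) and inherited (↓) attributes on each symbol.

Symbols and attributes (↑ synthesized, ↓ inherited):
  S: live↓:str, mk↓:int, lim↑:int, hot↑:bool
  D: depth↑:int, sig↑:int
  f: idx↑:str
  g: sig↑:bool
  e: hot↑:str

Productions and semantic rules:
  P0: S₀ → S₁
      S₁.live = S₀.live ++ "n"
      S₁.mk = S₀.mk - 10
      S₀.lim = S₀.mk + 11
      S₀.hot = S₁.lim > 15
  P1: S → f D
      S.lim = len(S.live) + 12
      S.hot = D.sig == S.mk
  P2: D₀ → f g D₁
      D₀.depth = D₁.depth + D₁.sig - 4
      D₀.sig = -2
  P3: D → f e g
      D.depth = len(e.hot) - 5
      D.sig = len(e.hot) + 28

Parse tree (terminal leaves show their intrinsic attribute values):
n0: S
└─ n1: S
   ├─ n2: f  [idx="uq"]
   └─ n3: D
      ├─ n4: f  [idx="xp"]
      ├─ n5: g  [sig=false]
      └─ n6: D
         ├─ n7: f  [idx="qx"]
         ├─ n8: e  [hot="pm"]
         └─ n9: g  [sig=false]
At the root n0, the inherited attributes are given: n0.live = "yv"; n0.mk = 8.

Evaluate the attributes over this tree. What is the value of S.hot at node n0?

1. n0.live = "yv"  [given at root]
2. n0.mk = 8  [given at root]
3. n1.live = "yvn"  [S₀.live ++ "n"]
4. n1.mk = -2  [S₀.mk - 10]
5. n2.idx = "uq"  [terminal]
6. n4.idx = "xp"  [terminal]
7. n5.sig = false  [terminal]
8. n7.idx = "qx"  [terminal]
9. n8.hot = "pm"  [terminal]
10. n9.sig = false  [terminal]
11. n6.depth = -3  [len(e.hot) - 5]
12. n6.sig = 30  [len(e.hot) + 28]
13. n3.depth = 23  [D₁.depth + D₁.sig - 4]
14. n3.sig = -2  [-2]
15. n1.lim = 15  [len(S.live) + 12]
16. n1.hot = true  [D.sig == S.mk]
17. n0.lim = 19  [S₀.mk + 11]
18. n0.hot = false  [S₁.lim > 15]

false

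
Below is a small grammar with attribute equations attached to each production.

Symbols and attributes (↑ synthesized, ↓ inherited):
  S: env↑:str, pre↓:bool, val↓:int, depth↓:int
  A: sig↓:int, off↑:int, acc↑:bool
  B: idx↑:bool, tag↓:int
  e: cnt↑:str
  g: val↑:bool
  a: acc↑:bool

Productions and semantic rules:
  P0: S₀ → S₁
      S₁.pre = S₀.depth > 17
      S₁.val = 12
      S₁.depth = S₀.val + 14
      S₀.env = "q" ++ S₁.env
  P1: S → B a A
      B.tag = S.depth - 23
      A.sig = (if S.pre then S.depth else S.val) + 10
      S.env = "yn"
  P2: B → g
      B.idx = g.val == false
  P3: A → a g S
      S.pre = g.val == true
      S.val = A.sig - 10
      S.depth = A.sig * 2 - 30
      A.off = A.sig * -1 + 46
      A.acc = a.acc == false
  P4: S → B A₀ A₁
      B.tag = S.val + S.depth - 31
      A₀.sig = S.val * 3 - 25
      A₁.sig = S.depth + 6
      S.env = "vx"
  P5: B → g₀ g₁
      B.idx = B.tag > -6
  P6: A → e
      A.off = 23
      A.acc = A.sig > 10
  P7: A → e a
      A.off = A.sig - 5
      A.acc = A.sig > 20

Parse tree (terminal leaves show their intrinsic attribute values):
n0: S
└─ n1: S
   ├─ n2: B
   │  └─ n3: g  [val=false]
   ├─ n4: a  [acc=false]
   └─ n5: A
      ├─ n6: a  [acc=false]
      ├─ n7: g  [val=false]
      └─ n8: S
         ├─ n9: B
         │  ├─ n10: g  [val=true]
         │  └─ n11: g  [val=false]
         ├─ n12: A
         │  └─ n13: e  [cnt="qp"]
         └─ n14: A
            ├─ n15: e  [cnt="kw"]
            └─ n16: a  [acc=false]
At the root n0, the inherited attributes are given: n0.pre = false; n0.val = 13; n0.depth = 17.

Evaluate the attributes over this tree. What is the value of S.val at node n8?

12

1. n0.pre = false  [given at root]
2. n0.val = 13  [given at root]
3. n0.depth = 17  [given at root]
4. n1.pre = false  [S₀.depth > 17]
5. n1.val = 12  [12]
6. n1.depth = 27  [S₀.val + 14]
7. n2.tag = 4  [S.depth - 23]
8. n3.val = false  [terminal]
9. n2.idx = true  [g.val == false]
10. n4.acc = false  [terminal]
11. n5.sig = 22  [(if S.pre then S.depth else S.val) + 10]
12. n6.acc = false  [terminal]
13. n7.val = false  [terminal]
14. n8.pre = false  [g.val == true]
15. n8.val = 12  [A.sig - 10]
16. n8.depth = 14  [A.sig * 2 - 30]
17. n9.tag = -5  [S.val + S.depth - 31]
18. n10.val = true  [terminal]
19. n11.val = false  [terminal]
20. n9.idx = true  [B.tag > -6]
21. n12.sig = 11  [S.val * 3 - 25]
22. n13.cnt = "qp"  [terminal]
23. n12.off = 23  [23]
24. n12.acc = true  [A.sig > 10]
25. n14.sig = 20  [S.depth + 6]
26. n15.cnt = "kw"  [terminal]
27. n16.acc = false  [terminal]
28. n14.off = 15  [A.sig - 5]
29. n14.acc = false  [A.sig > 20]
30. n8.env = "vx"  ["vx"]
31. n5.off = 24  [A.sig * -1 + 46]
32. n5.acc = true  [a.acc == false]
33. n1.env = "yn"  ["yn"]
34. n0.env = "qyn"  ["q" ++ S₁.env]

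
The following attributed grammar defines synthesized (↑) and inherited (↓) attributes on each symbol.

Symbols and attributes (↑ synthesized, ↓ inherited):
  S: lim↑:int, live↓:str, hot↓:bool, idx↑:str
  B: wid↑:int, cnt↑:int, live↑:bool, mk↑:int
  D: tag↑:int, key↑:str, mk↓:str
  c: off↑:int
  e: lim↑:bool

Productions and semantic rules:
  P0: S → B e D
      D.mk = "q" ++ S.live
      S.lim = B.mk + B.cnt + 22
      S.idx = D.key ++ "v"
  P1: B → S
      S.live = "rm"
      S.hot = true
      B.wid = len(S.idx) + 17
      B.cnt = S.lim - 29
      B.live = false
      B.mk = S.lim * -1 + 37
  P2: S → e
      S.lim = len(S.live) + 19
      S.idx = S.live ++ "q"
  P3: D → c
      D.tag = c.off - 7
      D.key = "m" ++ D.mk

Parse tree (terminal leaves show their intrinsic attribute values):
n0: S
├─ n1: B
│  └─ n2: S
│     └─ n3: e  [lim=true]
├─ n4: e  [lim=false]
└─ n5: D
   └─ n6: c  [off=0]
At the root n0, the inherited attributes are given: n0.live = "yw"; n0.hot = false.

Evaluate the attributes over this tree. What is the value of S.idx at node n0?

1. n0.live = "yw"  [given at root]
2. n0.hot = false  [given at root]
3. n2.live = "rm"  ["rm"]
4. n2.hot = true  [true]
5. n3.lim = true  [terminal]
6. n2.lim = 21  [len(S.live) + 19]
7. n2.idx = "rmq"  [S.live ++ "q"]
8. n1.wid = 20  [len(S.idx) + 17]
9. n1.cnt = -8  [S.lim - 29]
10. n1.live = false  [false]
11. n1.mk = 16  [S.lim * -1 + 37]
12. n4.lim = false  [terminal]
13. n5.mk = "qyw"  ["q" ++ S.live]
14. n6.off = 0  [terminal]
15. n5.tag = -7  [c.off - 7]
16. n5.key = "mqyw"  ["m" ++ D.mk]
17. n0.lim = 30  [B.mk + B.cnt + 22]
18. n0.idx = "mqywv"  [D.key ++ "v"]

"mqywv"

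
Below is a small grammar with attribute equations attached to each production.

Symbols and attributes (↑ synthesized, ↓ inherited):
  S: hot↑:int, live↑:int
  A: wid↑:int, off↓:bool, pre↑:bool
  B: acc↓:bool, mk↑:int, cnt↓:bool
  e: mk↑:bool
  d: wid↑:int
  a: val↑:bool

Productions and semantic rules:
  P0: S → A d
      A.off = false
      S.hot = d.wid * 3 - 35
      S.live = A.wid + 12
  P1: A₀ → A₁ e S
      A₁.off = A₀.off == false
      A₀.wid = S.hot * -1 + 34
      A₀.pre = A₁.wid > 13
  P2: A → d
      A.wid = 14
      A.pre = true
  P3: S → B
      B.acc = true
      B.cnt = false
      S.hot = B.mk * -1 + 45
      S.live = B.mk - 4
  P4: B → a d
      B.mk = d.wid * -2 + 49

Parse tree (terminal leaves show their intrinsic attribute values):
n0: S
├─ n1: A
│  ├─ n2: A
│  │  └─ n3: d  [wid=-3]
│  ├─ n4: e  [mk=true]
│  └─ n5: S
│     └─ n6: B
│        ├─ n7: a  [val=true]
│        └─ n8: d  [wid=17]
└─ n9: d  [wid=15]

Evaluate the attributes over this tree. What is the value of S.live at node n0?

16

1. n1.off = false  [false]
2. n2.off = true  [A₀.off == false]
3. n3.wid = -3  [terminal]
4. n2.wid = 14  [14]
5. n2.pre = true  [true]
6. n4.mk = true  [terminal]
7. n6.acc = true  [true]
8. n6.cnt = false  [false]
9. n7.val = true  [terminal]
10. n8.wid = 17  [terminal]
11. n6.mk = 15  [d.wid * -2 + 49]
12. n5.hot = 30  [B.mk * -1 + 45]
13. n5.live = 11  [B.mk - 4]
14. n1.wid = 4  [S.hot * -1 + 34]
15. n1.pre = true  [A₁.wid > 13]
16. n9.wid = 15  [terminal]
17. n0.hot = 10  [d.wid * 3 - 35]
18. n0.live = 16  [A.wid + 12]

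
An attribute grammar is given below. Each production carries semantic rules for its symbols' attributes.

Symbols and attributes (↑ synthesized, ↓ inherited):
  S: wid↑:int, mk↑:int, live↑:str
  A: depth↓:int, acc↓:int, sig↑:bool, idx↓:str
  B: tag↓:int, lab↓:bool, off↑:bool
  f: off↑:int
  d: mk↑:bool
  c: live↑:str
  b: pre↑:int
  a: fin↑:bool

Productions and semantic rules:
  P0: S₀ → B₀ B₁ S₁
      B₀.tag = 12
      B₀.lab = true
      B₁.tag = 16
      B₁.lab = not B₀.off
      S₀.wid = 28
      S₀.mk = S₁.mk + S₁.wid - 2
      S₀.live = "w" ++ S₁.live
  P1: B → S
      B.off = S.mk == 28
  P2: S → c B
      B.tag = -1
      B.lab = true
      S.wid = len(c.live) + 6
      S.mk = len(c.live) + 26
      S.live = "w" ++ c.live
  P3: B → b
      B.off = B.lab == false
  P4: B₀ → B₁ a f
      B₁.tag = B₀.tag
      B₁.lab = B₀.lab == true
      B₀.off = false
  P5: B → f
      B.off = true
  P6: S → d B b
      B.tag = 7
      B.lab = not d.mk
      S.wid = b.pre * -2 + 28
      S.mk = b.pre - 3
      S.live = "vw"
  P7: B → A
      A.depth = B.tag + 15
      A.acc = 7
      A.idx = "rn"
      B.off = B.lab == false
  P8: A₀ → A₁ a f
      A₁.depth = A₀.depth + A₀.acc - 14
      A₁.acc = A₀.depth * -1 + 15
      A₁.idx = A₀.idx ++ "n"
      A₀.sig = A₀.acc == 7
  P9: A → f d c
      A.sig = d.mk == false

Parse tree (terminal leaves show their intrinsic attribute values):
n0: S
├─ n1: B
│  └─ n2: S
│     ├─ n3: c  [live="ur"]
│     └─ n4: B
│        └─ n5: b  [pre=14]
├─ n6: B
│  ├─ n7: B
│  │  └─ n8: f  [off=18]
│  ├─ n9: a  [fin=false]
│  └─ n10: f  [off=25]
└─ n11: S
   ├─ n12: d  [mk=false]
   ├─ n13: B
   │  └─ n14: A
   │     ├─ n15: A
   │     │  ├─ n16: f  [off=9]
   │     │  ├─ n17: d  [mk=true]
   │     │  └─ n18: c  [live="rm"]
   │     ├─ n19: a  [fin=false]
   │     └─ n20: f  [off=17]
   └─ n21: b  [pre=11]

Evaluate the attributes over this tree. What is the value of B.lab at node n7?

1. n1.tag = 12  [12]
2. n1.lab = true  [true]
3. n3.live = "ur"  [terminal]
4. n4.tag = -1  [-1]
5. n4.lab = true  [true]
6. n5.pre = 14  [terminal]
7. n4.off = false  [B.lab == false]
8. n2.wid = 8  [len(c.live) + 6]
9. n2.mk = 28  [len(c.live) + 26]
10. n2.live = "wur"  ["w" ++ c.live]
11. n1.off = true  [S.mk == 28]
12. n6.tag = 16  [16]
13. n6.lab = false  [not B₀.off]
14. n7.tag = 16  [B₀.tag]
15. n7.lab = false  [B₀.lab == true]
16. n8.off = 18  [terminal]
17. n7.off = true  [true]
18. n9.fin = false  [terminal]
19. n10.off = 25  [terminal]
20. n6.off = false  [false]
21. n12.mk = false  [terminal]
22. n13.tag = 7  [7]
23. n13.lab = true  [not d.mk]
24. n14.depth = 22  [B.tag + 15]
25. n14.acc = 7  [7]
26. n14.idx = "rn"  ["rn"]
27. n15.depth = 15  [A₀.depth + A₀.acc - 14]
28. n15.acc = -7  [A₀.depth * -1 + 15]
29. n15.idx = "rnn"  [A₀.idx ++ "n"]
30. n16.off = 9  [terminal]
31. n17.mk = true  [terminal]
32. n18.live = "rm"  [terminal]
33. n15.sig = false  [d.mk == false]
34. n19.fin = false  [terminal]
35. n20.off = 17  [terminal]
36. n14.sig = true  [A₀.acc == 7]
37. n13.off = false  [B.lab == false]
38. n21.pre = 11  [terminal]
39. n11.wid = 6  [b.pre * -2 + 28]
40. n11.mk = 8  [b.pre - 3]
41. n11.live = "vw"  ["vw"]
42. n0.wid = 28  [28]
43. n0.mk = 12  [S₁.mk + S₁.wid - 2]
44. n0.live = "wvw"  ["w" ++ S₁.live]

false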